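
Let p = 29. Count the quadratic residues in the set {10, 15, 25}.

(10/29) = -1 → non-residue.
(15/29) = -1 → non-residue.
(25/29) = +1 → QR.
Total quadratic residues among the 3: 1.

1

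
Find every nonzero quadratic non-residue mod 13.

Square k = 1,…,6 (k and 13−k give the same square):
1²=1, 2²=4, 3²=9, 4²≡3, 5²≡12, 6²≡10 (mod 13).
The residues are {1, 3, 4, 9, 10, 12}; the non-residues are the remaining 6 nonzero classes.

2,5,6,7,8,11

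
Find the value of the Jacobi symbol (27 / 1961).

Reciprocity: 27 ≡ 3 and 1961 ≡ 1 (mod 4), so (27/1961) = +(1961/27).
Reduce top mod 27: now compute (17/27).
Reciprocity: 17 ≡ 1 and 27 ≡ 3 (mod 4), so (17/27) = +(27/17).
Reduce top mod 17: now compute (10/17).
Pull out 2: since 17 ≡ 1 (mod 8), (2/17) = +1.
Reciprocity: 5 ≡ 1 and 17 ≡ 1 (mod 4), so (5/17) = +(17/5).
Reduce top mod 5: now compute (2/5).
Pull out 2: since 5 ≡ 5 (mod 8), (2/5) = -1.
Reached (1/5) = 1. Collecting the sign flips along the way, the symbol is -1.

-1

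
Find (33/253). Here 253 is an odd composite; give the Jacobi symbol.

0

Reciprocity: 33 ≡ 1 and 253 ≡ 1 (mod 4), so (33/253) = +(253/33).
Reduce top mod 33: now compute (22/33).
Pull out 2: since 33 ≡ 1 (mod 8), (2/33) = +1.
Reciprocity: 11 ≡ 3 and 33 ≡ 1 (mod 4), so (11/33) = +(33/11).
Reduce top mod 11: now compute (0/11).
Top reduces to 0: gcd > 1, so the symbol is 0.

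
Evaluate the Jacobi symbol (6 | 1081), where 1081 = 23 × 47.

1

Pull out 2: since 1081 ≡ 1 (mod 8), (2/1081) = +1.
Reciprocity: 3 ≡ 3 and 1081 ≡ 1 (mod 4), so (3/1081) = +(1081/3).
Reduce top mod 3: now compute (1/3).
Reached (1/3) = 1. Collecting the sign flips along the way, the symbol is +1.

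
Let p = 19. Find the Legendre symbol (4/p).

Euler's criterion: (4/19) ≡ 4^9 (mod 19).
4^2 ≡ 16 (mod 19)
4^4 ≡ 9 (mod 19)
4^8 ≡ 5 (mod 19)
4^9 = 4^(8+1) ≡ 1 (mod 19).
Result is 1, so (4/19) = 1.

1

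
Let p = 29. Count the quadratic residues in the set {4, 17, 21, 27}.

1

(4/29) = +1 → QR.
(17/29) = -1 → non-residue.
(21/29) = -1 → non-residue.
(27/29) = -1 → non-residue.
Total quadratic residues among the 4: 1.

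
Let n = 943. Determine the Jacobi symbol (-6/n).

1

First reduce: -6 ≡ 937 (mod 943).
Reciprocity: 937 ≡ 1 and 943 ≡ 3 (mod 4), so (937/943) = +(943/937).
Reduce top mod 937: now compute (6/937).
Pull out 2: since 937 ≡ 1 (mod 8), (2/937) = +1.
Reciprocity: 3 ≡ 3 and 937 ≡ 1 (mod 4), so (3/937) = +(937/3).
Reduce top mod 3: now compute (1/3).
Reached (1/3) = 1. Collecting the sign flips along the way, the symbol is +1.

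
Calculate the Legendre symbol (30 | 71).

Euler's criterion: (30/71) ≡ 30^35 (mod 71).
30^2 ≡ 48 (mod 71)
30^4 ≡ 32 (mod 71)
30^8 ≡ 30 (mod 71)
30^16 ≡ 48 (mod 71)
30^32 ≡ 32 (mod 71)
30^35 = 30^(32+2+1) ≡ 1 (mod 71).
Result is 1, so (30/71) = 1.

1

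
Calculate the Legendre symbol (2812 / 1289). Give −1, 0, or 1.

-1

First reduce: 2812 ≡ 234 (mod 1289).
Pull out 2: since 1289 ≡ 1 (mod 8), (2/1289) = +1.
Reciprocity: 117 ≡ 1 and 1289 ≡ 1 (mod 4), so (117/1289) = +(1289/117).
Reduce top mod 117: now compute (2/117).
Pull out 2: since 117 ≡ 5 (mod 8), (2/117) = -1.
Reached (1/117) = 1. Collecting the sign flips along the way, the symbol is -1.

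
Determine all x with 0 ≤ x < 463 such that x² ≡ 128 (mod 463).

Since 463 ≡ 3 (mod 4), a square root of 128 is 128^((463+1)/4) = 128^116 mod 463.
Repeated squaring: 128^2≡179, 128^4≡94, 128^8≡39, 128^16≡132, 128^32≡293, 128^64≡194 (mod 463).
128^116 = 128^(64+32+16+4) ≡ 228 (mod 463).
Check: 228² = 51984 ≡ 128 (mod 463). The two roots are 228 and 235.

228, 235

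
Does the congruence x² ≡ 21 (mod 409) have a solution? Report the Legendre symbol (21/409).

-1

Euler's criterion: (21/409) ≡ 21^204 (mod 409).
21^2 ≡ 32 (mod 409)
21^4 ≡ 206 (mod 409)
21^8 ≡ 309 (mod 409)
21^16 ≡ 184 (mod 409)
21^32 ≡ 318 (mod 409)
21^64 ≡ 101 (mod 409)
21^128 ≡ 385 (mod 409)
21^204 = 21^(128+64+8+4) ≡ 408 (mod 409).
Result is 408 ≡ −1, so (21/409) = −1.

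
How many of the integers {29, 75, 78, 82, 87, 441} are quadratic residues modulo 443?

2

(29/443) = -1 → non-residue.
(75/443) = +1 → QR.
(78/443) = -1 → non-residue.
(82/443) = -1 → non-residue.
(87/443) = -1 → non-residue.
(441/443) = +1 → QR.
Total quadratic residues among the 6: 2.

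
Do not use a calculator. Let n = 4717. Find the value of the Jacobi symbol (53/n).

Reciprocity: 53 ≡ 1 and 4717 ≡ 1 (mod 4), so (53/4717) = +(4717/53).
Reduce top mod 53: now compute (0/53).
Top reduces to 0: gcd > 1, so the symbol is 0.

0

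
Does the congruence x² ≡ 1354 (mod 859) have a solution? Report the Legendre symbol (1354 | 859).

-1

Euler's criterion: (1354/859) ≡ 495^429 (mod 859).
495^2 ≡ 210 (mod 859)
495^4 ≡ 291 (mod 859)
495^8 ≡ 499 (mod 859)
495^16 ≡ 750 (mod 859)
495^32 ≡ 714 (mod 859)
495^64 ≡ 409 (mod 859)
495^128 ≡ 635 (mod 859)
495^256 ≡ 354 (mod 859)
495^429 = 495^(256+128+32+8+4+1) ≡ 858 (mod 859).
Result is 858 ≡ −1, so (1354/859) = −1.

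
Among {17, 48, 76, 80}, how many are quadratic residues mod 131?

(17/131) = -1 → non-residue.
(48/131) = +1 → QR.
(76/131) = -1 → non-residue.
(80/131) = +1 → QR.
Total quadratic residues among the 4: 2.

2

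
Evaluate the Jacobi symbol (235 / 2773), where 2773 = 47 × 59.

Reciprocity: 235 ≡ 3 and 2773 ≡ 1 (mod 4), so (235/2773) = +(2773/235).
Reduce top mod 235: now compute (188/235).
Pull out 2^2: since 235 ≡ 3 (mod 8), (2/235) = -1, so (2/235)^2 = +1.
Reciprocity: 47 ≡ 3 and 235 ≡ 3 (mod 4), so (47/235) = −(235/47).
Reduce top mod 47: now compute (0/47).
Top reduces to 0: gcd > 1, so the symbol is 0.

0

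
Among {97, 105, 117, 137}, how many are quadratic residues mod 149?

(97/149) = -1 → non-residue.
(105/149) = -1 → non-residue.
(117/149) = -1 → non-residue.
(137/149) = -1 → non-residue.
Total quadratic residues among the 4: 0.

0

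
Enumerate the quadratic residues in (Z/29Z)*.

1,4,5,6,7,9,13,16,20,22,23,24,25,28

Square k = 1,…,14 (k and 29−k give the same square):
1²=1, 2²=4, 3²=9, 4²=16, 5²=25, 6²≡7, 7²≡20, 8²≡6, 9²≡23, 10²≡13, 11²≡5, 12²≡28, 13²≡24, 14²≡22 (mod 29).
So the quadratic residues mod 29 are {1, 4, 5, 6, 7, 9, 13, 16, 20, 22, 23, 24, 25, 28}.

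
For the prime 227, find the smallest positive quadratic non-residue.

(2/227) = −1, so 2 is the smallest positive non-residue mod 227.

2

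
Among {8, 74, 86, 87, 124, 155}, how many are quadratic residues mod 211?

(8/211) = -1 → non-residue.
(74/211) = -1 → non-residue.
(86/211) = -1 → non-residue.
(87/211) = +1 → QR.
(124/211) = -1 → non-residue.
(155/211) = -1 → non-residue.
Total quadratic residues among the 6: 1.

1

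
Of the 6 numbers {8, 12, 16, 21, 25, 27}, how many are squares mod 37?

5

(8/37) = -1 → non-residue.
(12/37) = +1 → QR.
(16/37) = +1 → QR.
(21/37) = +1 → QR.
(25/37) = +1 → QR.
(27/37) = +1 → QR.
Total quadratic residues among the 6: 5.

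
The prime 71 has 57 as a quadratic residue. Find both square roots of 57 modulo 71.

25, 46

Since 71 ≡ 3 (mod 4), a square root of 57 is 57^((71+1)/4) = 57^18 mod 71.
Repeated squaring: 57^2≡54, 57^4≡5, 57^8≡25, 57^16≡57 (mod 71).
57^18 = 57^(16+2) ≡ 25 (mod 71).
Check: 25² = 625 ≡ 57 (mod 71). The two roots are 25 and 46.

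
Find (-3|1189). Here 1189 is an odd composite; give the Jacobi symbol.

First reduce: -3 ≡ 1186 (mod 1189).
Pull out 2: since 1189 ≡ 5 (mod 8), (2/1189) = -1.
Reciprocity: 593 ≡ 1 and 1189 ≡ 1 (mod 4), so (593/1189) = +(1189/593).
Reduce top mod 593: now compute (3/593).
Reciprocity: 3 ≡ 3 and 593 ≡ 1 (mod 4), so (3/593) = +(593/3).
Reduce top mod 3: now compute (2/3).
Pull out 2: since 3 ≡ 3 (mod 8), (2/3) = -1.
Reached (1/3) = 1. Collecting the sign flips along the way, the symbol is +1.

1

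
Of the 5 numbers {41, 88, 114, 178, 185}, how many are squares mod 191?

0

(41/191) = -1 → non-residue.
(88/191) = -1 → non-residue.
(114/191) = -1 → non-residue.
(178/191) = -1 → non-residue.
(185/191) = -1 → non-residue.
Total quadratic residues among the 5: 0.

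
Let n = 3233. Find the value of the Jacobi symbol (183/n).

0

Reciprocity: 183 ≡ 3 and 3233 ≡ 1 (mod 4), so (183/3233) = +(3233/183).
Reduce top mod 183: now compute (122/183).
Pull out 2: since 183 ≡ 7 (mod 8), (2/183) = +1.
Reciprocity: 61 ≡ 1 and 183 ≡ 3 (mod 4), so (61/183) = +(183/61).
Reduce top mod 61: now compute (0/61).
Top reduces to 0: gcd > 1, so the symbol is 0.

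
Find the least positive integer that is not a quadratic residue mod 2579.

2

(2/2579) = −1, so 2 is the smallest positive non-residue mod 2579.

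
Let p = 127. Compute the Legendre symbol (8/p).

1

Euler's criterion: (8/127) ≡ 8^63 (mod 127).
8^2 ≡ 64 (mod 127)
8^4 ≡ 32 (mod 127)
8^8 ≡ 8 (mod 127)
8^16 ≡ 64 (mod 127)
8^32 ≡ 32 (mod 127)
8^63 = 8^(32+16+8+4+2+1) ≡ 1 (mod 127).
Result is 1, so (8/127) = 1.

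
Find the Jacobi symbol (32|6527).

Pull out 2^5: since 6527 ≡ 7 (mod 8), (2/6527) = +1, so (2/6527)^5 = +1.
Reached (1/6527) = 1. Collecting the sign flips along the way, the symbol is +1.

1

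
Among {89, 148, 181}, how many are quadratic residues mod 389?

1

(89/389) = -1 → non-residue.
(148/389) = -1 → non-residue.
(181/389) = +1 → QR.
Total quadratic residues among the 3: 1.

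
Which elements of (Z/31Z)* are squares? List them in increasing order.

1,2,4,5,7,8,9,10,14,16,18,19,20,25,28

Square k = 1,…,15 (k and 31−k give the same square):
1²=1, 2²=4, 3²=9, 4²=16, 5²=25, 6²≡5, 7²≡18, 8²≡2, 9²≡19, 10²≡7, 11²≡28, 12²≡20, 13²≡14, 14²≡10, 15²≡8 (mod 31).
So the quadratic residues mod 31 are {1, 2, 4, 5, 7, 8, 9, 10, 14, 16, 18, 19, 20, 25, 28}.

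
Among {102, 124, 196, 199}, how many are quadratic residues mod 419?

3

(102/419) = +1 → QR.
(124/419) = -1 → non-residue.
(196/419) = +1 → QR.
(199/419) = +1 → QR.
Total quadratic residues among the 4: 3.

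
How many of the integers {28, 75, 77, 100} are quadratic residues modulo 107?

(28/107) = -1 → non-residue.
(75/107) = +1 → QR.
(77/107) = -1 → non-residue.
(100/107) = +1 → QR.
Total quadratic residues among the 4: 2.

2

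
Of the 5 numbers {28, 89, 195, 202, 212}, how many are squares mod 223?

(28/223) = +1 → QR.
(89/223) = +1 → QR.
(195/223) = -1 → non-residue.
(202/223) = +1 → QR.
(212/223) = +1 → QR.
Total quadratic residues among the 5: 4.

4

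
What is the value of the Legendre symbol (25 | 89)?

Reciprocity: 25 ≡ 1 and 89 ≡ 1 (mod 4), so (25/89) = +(89/25).
Reduce top mod 25: now compute (14/25).
Pull out 2: since 25 ≡ 1 (mod 8), (2/25) = +1.
Reciprocity: 7 ≡ 3 and 25 ≡ 1 (mod 4), so (7/25) = +(25/7).
Reduce top mod 7: now compute (4/7).
Pull out 2^2: since 7 ≡ 7 (mod 8), (2/7) = +1, so (2/7)^2 = +1.
Reached (1/7) = 1. Collecting the sign flips along the way, the symbol is +1.

1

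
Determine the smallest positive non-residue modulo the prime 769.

(2/769) = +1, so 2 is a residue.
(3/769) = +1, so 3 is a residue.
(4/769) = +1, so 4 is a residue.
(5/769) = +1, so 5 is a residue.
(6/769) = +1, so 6 is a residue.
(7/769) = −1, so 7 is the smallest positive non-residue mod 769.

7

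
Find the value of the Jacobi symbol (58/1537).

0

Pull out 2: since 1537 ≡ 1 (mod 8), (2/1537) = +1.
Reciprocity: 29 ≡ 1 and 1537 ≡ 1 (mod 4), so (29/1537) = +(1537/29).
Reduce top mod 29: now compute (0/29).
Top reduces to 0: gcd > 1, so the symbol is 0.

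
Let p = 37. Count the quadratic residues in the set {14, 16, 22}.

(14/37) = -1 → non-residue.
(16/37) = +1 → QR.
(22/37) = -1 → non-residue.
Total quadratic residues among the 3: 1.

1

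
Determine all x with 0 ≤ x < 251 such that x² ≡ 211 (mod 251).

100, 151

Since 251 ≡ 3 (mod 4), a square root of 211 is 211^((251+1)/4) = 211^63 mod 251.
Repeated squaring: 211^2≡94, 211^4≡51, 211^8≡91, 211^16≡249, 211^32≡4 (mod 251).
211^63 = 211^(32+16+8+4+2+1) ≡ 100 (mod 251).
Check: 100² = 10000 ≡ 211 (mod 251). The two roots are 100 and 151.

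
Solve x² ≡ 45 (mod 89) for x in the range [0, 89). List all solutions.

32, 57

89 ≡ 1 (mod 4), so we find a root by search.
Trying successive values, 32² = 1024 ≡ 45 (mod 89). The other root is 89 − 32 = 57.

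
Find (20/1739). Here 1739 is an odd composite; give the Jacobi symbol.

Pull out 2^2: since 1739 ≡ 3 (mod 8), (2/1739) = -1, so (2/1739)^2 = +1.
Reciprocity: 5 ≡ 1 and 1739 ≡ 3 (mod 4), so (5/1739) = +(1739/5).
Reduce top mod 5: now compute (4/5).
Pull out 2^2: since 5 ≡ 5 (mod 8), (2/5) = -1, so (2/5)^2 = +1.
Reached (1/5) = 1. Collecting the sign flips along the way, the symbol is +1.

1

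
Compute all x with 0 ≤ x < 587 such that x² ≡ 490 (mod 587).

263, 324

Since 587 ≡ 3 (mod 4), a square root of 490 is 490^((587+1)/4) = 490^147 mod 587.
Repeated squaring: 490^2≡17, 490^4≡289, 490^8≡167, 490^16≡300, 490^32≡189, 490^64≡501, 490^128≡352 (mod 587).
490^147 = 490^(128+16+2+1) ≡ 324 (mod 587).
Check: 324² = 104976 ≡ 490 (mod 587). The two roots are 263 and 324.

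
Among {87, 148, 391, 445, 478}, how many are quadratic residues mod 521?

2

(87/521) = -1 → non-residue.
(148/521) = +1 → QR.
(391/521) = +1 → QR.
(445/521) = -1 → non-residue.
(478/521) = -1 → non-residue.
Total quadratic residues among the 5: 2.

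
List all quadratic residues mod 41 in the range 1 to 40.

1,2,4,5,8,9,10,16,18,20,21,23,25,31,32,33,36,37,39,40

Square k = 1,…,20 (k and 41−k give the same square):
1²=1, 2²=4, 3²=9, 4²=16, 5²=25, 6²=36, 7²≡8, 8²≡23, 9²≡40, 10²≡18, 11²≡39, 12²≡21, 13²≡5, 14²≡32, 15²≡20, 16²≡10, 17²≡2, 18²≡37, 19²≡33, 20²≡31 (mod 41).
So the quadratic residues mod 41 are {1, 2, 4, 5, 8, 9, 10, 16, 18, 20, 21, 23, 25, 31, 32, 33, 36, 37, 39, 40}.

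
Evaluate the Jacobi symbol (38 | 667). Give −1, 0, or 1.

Pull out 2: since 667 ≡ 3 (mod 8), (2/667) = -1.
Reciprocity: 19 ≡ 3 and 667 ≡ 3 (mod 4), so (19/667) = −(667/19).
Reduce top mod 19: now compute (2/19).
Pull out 2: since 19 ≡ 3 (mod 8), (2/19) = -1.
Reached (1/19) = 1. Collecting the sign flips along the way, the symbol is -1.

-1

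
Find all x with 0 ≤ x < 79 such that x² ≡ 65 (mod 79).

12, 67

Since 79 ≡ 3 (mod 4), a square root of 65 is 65^((79+1)/4) = 65^20 mod 79.
Repeated squaring: 65^2≡38, 65^4≡22, 65^8≡10, 65^16≡21 (mod 79).
65^20 = 65^(16+4) ≡ 67 (mod 79).
Check: 67² = 4489 ≡ 65 (mod 79). The two roots are 12 and 67.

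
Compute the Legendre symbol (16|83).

Pull out 2^4: since 83 ≡ 3 (mod 8), (2/83) = -1, so (2/83)^4 = +1.
Reached (1/83) = 1. Collecting the sign flips along the way, the symbol is +1.

1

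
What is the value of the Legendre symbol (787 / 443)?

First reduce: 787 ≡ 344 (mod 443).
Pull out 2^3: since 443 ≡ 3 (mod 8), (2/443) = -1, so (2/443)^3 = -1.
Reciprocity: 43 ≡ 3 and 443 ≡ 3 (mod 4), so (43/443) = −(443/43).
Reduce top mod 43: now compute (13/43).
Reciprocity: 13 ≡ 1 and 43 ≡ 3 (mod 4), so (13/43) = +(43/13).
Reduce top mod 13: now compute (4/13).
Pull out 2^2: since 13 ≡ 5 (mod 8), (2/13) = -1, so (2/13)^2 = +1.
Reached (1/13) = 1. Collecting the sign flips along the way, the symbol is +1.

1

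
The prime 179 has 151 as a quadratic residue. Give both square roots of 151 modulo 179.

35, 144

Since 179 ≡ 3 (mod 4), a square root of 151 is 151^((179+1)/4) = 151^45 mod 179.
Repeated squaring: 151^2≡68, 151^4≡149, 151^8≡5, 151^16≡25, 151^32≡88 (mod 179).
151^45 = 151^(32+8+4+1) ≡ 144 (mod 179).
Check: 144² = 20736 ≡ 151 (mod 179). The two roots are 35 and 144.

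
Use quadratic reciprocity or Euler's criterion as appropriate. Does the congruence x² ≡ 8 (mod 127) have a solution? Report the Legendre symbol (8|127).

Euler's criterion: (8/127) ≡ 8^63 (mod 127).
8^2 ≡ 64 (mod 127)
8^4 ≡ 32 (mod 127)
8^8 ≡ 8 (mod 127)
8^16 ≡ 64 (mod 127)
8^32 ≡ 32 (mod 127)
8^63 = 8^(32+16+8+4+2+1) ≡ 1 (mod 127).
Result is 1, so (8/127) = 1.

1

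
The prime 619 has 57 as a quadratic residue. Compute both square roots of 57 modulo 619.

26, 593

Since 619 ≡ 3 (mod 4), a square root of 57 is 57^((619+1)/4) = 57^155 mod 619.
Repeated squaring: 57^2≡154, 57^4≡194, 57^8≡496, 57^16≡273, 57^32≡249, 57^64≡101, 57^128≡297 (mod 619).
57^155 = 57^(128+16+8+2+1) ≡ 26 (mod 619).
Check: 26² = 676 ≡ 57 (mod 619). The two roots are 26 and 593.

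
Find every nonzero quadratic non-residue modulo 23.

Square k = 1,…,11 (k and 23−k give the same square):
1²=1, 2²=4, 3²=9, 4²=16, 5²≡2, 6²≡13, 7²≡3, 8²≡18, 9²≡12, 10²≡8, 11²≡6 (mod 23).
The residues are {1, 2, 3, 4, 6, 8, 9, 12, 13, 16, 18}; the non-residues are the remaining 11 nonzero classes.

5, 7, 10, 11, 14, 15, 17, 19, 20, 21, 22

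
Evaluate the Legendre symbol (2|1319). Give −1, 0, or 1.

1

Pull out 2: since 1319 ≡ 7 (mod 8), (2/1319) = +1.
Reached (1/1319) = 1. Collecting the sign flips along the way, the symbol is +1.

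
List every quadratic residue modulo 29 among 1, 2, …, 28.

Square k = 1,…,14 (k and 29−k give the same square):
1²=1, 2²=4, 3²=9, 4²=16, 5²=25, 6²≡7, 7²≡20, 8²≡6, 9²≡23, 10²≡13, 11²≡5, 12²≡28, 13²≡24, 14²≡22 (mod 29).
So the quadratic residues mod 29 are {1, 4, 5, 6, 7, 9, 13, 16, 20, 22, 23, 24, 25, 28}.

1,4,5,6,7,9,13,16,20,22,23,24,25,28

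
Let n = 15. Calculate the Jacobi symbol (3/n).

0

Reciprocity: 3 ≡ 3 and 15 ≡ 3 (mod 4), so (3/15) = −(15/3).
Reduce top mod 3: now compute (0/3).
Top reduces to 0: gcd > 1, so the symbol is 0.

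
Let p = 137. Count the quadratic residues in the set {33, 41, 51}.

0

(33/137) = -1 → non-residue.
(41/137) = -1 → non-residue.
(51/137) = -1 → non-residue.
Total quadratic residues among the 3: 0.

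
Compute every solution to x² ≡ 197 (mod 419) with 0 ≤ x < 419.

Since 419 ≡ 3 (mod 4), a square root of 197 is 197^((419+1)/4) = 197^105 mod 419.
Repeated squaring: 197^2≡261, 197^4≡243, 197^8≡389, 197^16≡62, 197^32≡73, 197^64≡301 (mod 419).
197^105 = 197^(64+32+8+1) ≡ 240 (mod 419).
Check: 240² = 57600 ≡ 197 (mod 419). The two roots are 179 and 240.

179, 240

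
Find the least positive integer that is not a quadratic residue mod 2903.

5

(2/2903) = +1, so 2 is a residue.
(3/2903) = +1, so 3 is a residue.
(4/2903) = +1, so 4 is a residue.
(5/2903) = −1, so 5 is the smallest positive non-residue mod 2903.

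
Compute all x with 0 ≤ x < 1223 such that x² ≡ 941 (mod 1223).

84, 1139

Since 1223 ≡ 3 (mod 4), a square root of 941 is 941^((1223+1)/4) = 941^306 mod 1223.
Repeated squaring: 941^2≡29, 941^4≡841, 941^8≡387, 941^16≡563, 941^32≡212, 941^64≡916, 941^128≡78, 941^256≡1192 (mod 1223).
941^306 = 941^(256+32+16+2) ≡ 84 (mod 1223).
Check: 84² = 7056 ≡ 941 (mod 1223). The two roots are 84 and 1139.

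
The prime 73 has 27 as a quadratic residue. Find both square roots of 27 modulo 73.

10, 63

73 ≡ 1 (mod 4), so we find a root by search.
Trying successive values, 10² = 100 ≡ 27 (mod 73). The other root is 73 − 10 = 63.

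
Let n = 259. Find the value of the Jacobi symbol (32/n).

Pull out 2^5: since 259 ≡ 3 (mod 8), (2/259) = -1, so (2/259)^5 = -1.
Reached (1/259) = 1. Collecting the sign flips along the way, the symbol is -1.

-1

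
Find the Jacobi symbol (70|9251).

1

Pull out 2: since 9251 ≡ 3 (mod 8), (2/9251) = -1.
Reciprocity: 35 ≡ 3 and 9251 ≡ 3 (mod 4), so (35/9251) = −(9251/35).
Reduce top mod 35: now compute (11/35).
Reciprocity: 11 ≡ 3 and 35 ≡ 3 (mod 4), so (11/35) = −(35/11).
Reduce top mod 11: now compute (2/11).
Pull out 2: since 11 ≡ 3 (mod 8), (2/11) = -1.
Reached (1/11) = 1. Collecting the sign flips along the way, the symbol is +1.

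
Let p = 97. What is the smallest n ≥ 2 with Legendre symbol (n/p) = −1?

5

(2/97) = +1, so 2 is a residue.
(3/97) = +1, so 3 is a residue.
(4/97) = +1, so 4 is a residue.
(5/97) = −1, so 5 is the smallest positive non-residue mod 97.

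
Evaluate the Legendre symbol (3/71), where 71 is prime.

Euler's criterion: (3/71) ≡ 3^35 (mod 71).
3^2 ≡ 9 (mod 71)
3^4 ≡ 10 (mod 71)
3^8 ≡ 29 (mod 71)
3^16 ≡ 60 (mod 71)
3^32 ≡ 50 (mod 71)
3^35 = 3^(32+2+1) ≡ 1 (mod 71).
Result is 1, so (3/71) = 1.

1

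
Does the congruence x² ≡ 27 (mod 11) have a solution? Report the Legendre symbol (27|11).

First reduce: 27 ≡ 5 (mod 11).
Reciprocity: 5 ≡ 1 and 11 ≡ 3 (mod 4), so (5/11) = +(11/5).
Reduce top mod 5: now compute (1/5).
Reached (1/5) = 1. Collecting the sign flips along the way, the symbol is +1.

1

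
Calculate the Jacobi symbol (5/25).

Reciprocity: 5 ≡ 1 and 25 ≡ 1 (mod 4), so (5/25) = +(25/5).
Reduce top mod 5: now compute (0/5).
Top reduces to 0: gcd > 1, so the symbol is 0.

0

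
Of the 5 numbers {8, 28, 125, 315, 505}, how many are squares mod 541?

(8/541) = -1 → non-residue.
(28/541) = +1 → QR.
(125/541) = +1 → QR.
(315/541) = +1 → QR.
(505/541) = +1 → QR.
Total quadratic residues among the 5: 4.

4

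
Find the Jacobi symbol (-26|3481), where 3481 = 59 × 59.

1

First reduce: -26 ≡ 3455 (mod 3481).
Reciprocity: 3455 ≡ 3 and 3481 ≡ 1 (mod 4), so (3455/3481) = +(3481/3455).
Reduce top mod 3455: now compute (26/3455).
Pull out 2: since 3455 ≡ 7 (mod 8), (2/3455) = +1.
Reciprocity: 13 ≡ 1 and 3455 ≡ 3 (mod 4), so (13/3455) = +(3455/13).
Reduce top mod 13: now compute (10/13).
Pull out 2: since 13 ≡ 5 (mod 8), (2/13) = -1.
Reciprocity: 5 ≡ 1 and 13 ≡ 1 (mod 4), so (5/13) = +(13/5).
Reduce top mod 5: now compute (3/5).
Reciprocity: 3 ≡ 3 and 5 ≡ 1 (mod 4), so (3/5) = +(5/3).
Reduce top mod 3: now compute (2/3).
Pull out 2: since 3 ≡ 3 (mod 8), (2/3) = -1.
Reached (1/3) = 1. Collecting the sign flips along the way, the symbol is +1.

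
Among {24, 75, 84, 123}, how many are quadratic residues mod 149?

(24/149) = +1 → QR.
(75/149) = -1 → non-residue.
(84/149) = -1 → non-residue.
(123/149) = +1 → QR.
Total quadratic residues among the 4: 2.

2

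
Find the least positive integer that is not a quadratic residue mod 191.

7

(2/191) = +1, so 2 is a residue.
(3/191) = +1, so 3 is a residue.
(4/191) = +1, so 4 is a residue.
(5/191) = +1, so 5 is a residue.
(6/191) = +1, so 6 is a residue.
(7/191) = −1, so 7 is the smallest positive non-residue mod 191.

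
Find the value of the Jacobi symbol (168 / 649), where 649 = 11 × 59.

-1

Pull out 2^3: since 649 ≡ 1 (mod 8), (2/649) = +1, so (2/649)^3 = +1.
Reciprocity: 21 ≡ 1 and 649 ≡ 1 (mod 4), so (21/649) = +(649/21).
Reduce top mod 21: now compute (19/21).
Reciprocity: 19 ≡ 3 and 21 ≡ 1 (mod 4), so (19/21) = +(21/19).
Reduce top mod 19: now compute (2/19).
Pull out 2: since 19 ≡ 3 (mod 8), (2/19) = -1.
Reached (1/19) = 1. Collecting the sign flips along the way, the symbol is -1.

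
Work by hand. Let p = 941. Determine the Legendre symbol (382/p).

-1

Pull out 2: since 941 ≡ 5 (mod 8), (2/941) = -1.
Reciprocity: 191 ≡ 3 and 941 ≡ 1 (mod 4), so (191/941) = +(941/191).
Reduce top mod 191: now compute (177/191).
Reciprocity: 177 ≡ 1 and 191 ≡ 3 (mod 4), so (177/191) = +(191/177).
Reduce top mod 177: now compute (14/177).
Pull out 2: since 177 ≡ 1 (mod 8), (2/177) = +1.
Reciprocity: 7 ≡ 3 and 177 ≡ 1 (mod 4), so (7/177) = +(177/7).
Reduce top mod 7: now compute (2/7).
Pull out 2: since 7 ≡ 7 (mod 8), (2/7) = +1.
Reached (1/7) = 1. Collecting the sign flips along the way, the symbol is -1.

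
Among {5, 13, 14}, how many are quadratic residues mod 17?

1

(5/17) = -1 → non-residue.
(13/17) = +1 → QR.
(14/17) = -1 → non-residue.
Total quadratic residues among the 3: 1.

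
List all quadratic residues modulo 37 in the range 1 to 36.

1 3 4 7 9 10 11 12 16 21 25 26 27 28 30 33 34 36

Square k = 1,…,18 (k and 37−k give the same square):
1²=1, 2²=4, 3²=9, 4²=16, 5²=25, 6²=36, 7²≡12, 8²≡27, 9²≡7, 10²≡26, 11²≡10, 12²≡33, 13²≡21, 14²≡11, 15²≡3, 16²≡34, 17²≡30, 18²≡28 (mod 37).
So the quadratic residues mod 37 are {1, 3, 4, 7, 9, 10, 11, 12, 16, 21, 25, 26, 27, 28, 30, 33, 34, 36}.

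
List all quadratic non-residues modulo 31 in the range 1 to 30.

3, 6, 11, 12, 13, 15, 17, 21, 22, 23, 24, 26, 27, 29, 30

Square k = 1,…,15 (k and 31−k give the same square):
1²=1, 2²=4, 3²=9, 4²=16, 5²=25, 6²≡5, 7²≡18, 8²≡2, 9²≡19, 10²≡7, 11²≡28, 12²≡20, 13²≡14, 14²≡10, 15²≡8 (mod 31).
The residues are {1, 2, 4, 5, 7, 8, 9, 10, 14, 16, 18, 19, 20, 25, 28}; the non-residues are the remaining 15 nonzero classes.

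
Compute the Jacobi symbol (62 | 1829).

0

Pull out 2: since 1829 ≡ 5 (mod 8), (2/1829) = -1.
Reciprocity: 31 ≡ 3 and 1829 ≡ 1 (mod 4), so (31/1829) = +(1829/31).
Reduce top mod 31: now compute (0/31).
Top reduces to 0: gcd > 1, so the symbol is 0.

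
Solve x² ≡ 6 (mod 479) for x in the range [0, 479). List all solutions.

Since 479 ≡ 3 (mod 4), a square root of 6 is 6^((479+1)/4) = 6^120 mod 479.
Repeated squaring: 6^2≡36, 6^4≡338, 6^8≡242, 6^16≡126, 6^32≡69, 6^64≡450 (mod 479).
6^120 = 6^(64+32+16+8) ≡ 49 (mod 479).
Check: 49² = 2401 ≡ 6 (mod 479). The two roots are 49 and 430.

49, 430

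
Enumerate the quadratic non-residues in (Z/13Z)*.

Square k = 1,…,6 (k and 13−k give the same square):
1²=1, 2²=4, 3²=9, 4²≡3, 5²≡12, 6²≡10 (mod 13).
The residues are {1, 3, 4, 9, 10, 12}; the non-residues are the remaining 6 nonzero classes.

2,5,6,7,8,11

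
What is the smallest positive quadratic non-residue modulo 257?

3

(2/257) = +1, so 2 is a residue.
(3/257) = −1, so 3 is the smallest positive non-residue mod 257.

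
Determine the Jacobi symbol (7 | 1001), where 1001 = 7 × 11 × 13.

Reciprocity: 7 ≡ 3 and 1001 ≡ 1 (mod 4), so (7/1001) = +(1001/7).
Reduce top mod 7: now compute (0/7).
Top reduces to 0: gcd > 1, so the symbol is 0.

0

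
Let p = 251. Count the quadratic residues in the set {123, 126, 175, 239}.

2

(123/251) = +1 → QR.
(126/251) = -1 → non-residue.
(175/251) = +1 → QR.
(239/251) = -1 → non-residue.
Total quadratic residues among the 4: 2.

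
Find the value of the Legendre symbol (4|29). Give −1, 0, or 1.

1

Pull out 2^2: since 29 ≡ 5 (mod 8), (2/29) = -1, so (2/29)^2 = +1.
Reached (1/29) = 1. Collecting the sign flips along the way, the symbol is +1.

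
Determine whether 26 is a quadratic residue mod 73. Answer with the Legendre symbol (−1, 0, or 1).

-1

Pull out 2: since 73 ≡ 1 (mod 8), (2/73) = +1.
Reciprocity: 13 ≡ 1 and 73 ≡ 1 (mod 4), so (13/73) = +(73/13).
Reduce top mod 13: now compute (8/13).
Pull out 2^3: since 13 ≡ 5 (mod 8), (2/13) = -1, so (2/13)^3 = -1.
Reached (1/13) = 1. Collecting the sign flips along the way, the symbol is -1.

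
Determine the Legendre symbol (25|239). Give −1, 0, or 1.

Reciprocity: 25 ≡ 1 and 239 ≡ 3 (mod 4), so (25/239) = +(239/25).
Reduce top mod 25: now compute (14/25).
Pull out 2: since 25 ≡ 1 (mod 8), (2/25) = +1.
Reciprocity: 7 ≡ 3 and 25 ≡ 1 (mod 4), so (7/25) = +(25/7).
Reduce top mod 7: now compute (4/7).
Pull out 2^2: since 7 ≡ 7 (mod 8), (2/7) = +1, so (2/7)^2 = +1.
Reached (1/7) = 1. Collecting the sign flips along the way, the symbol is +1.

1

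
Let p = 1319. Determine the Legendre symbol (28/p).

Pull out 2^2: since 1319 ≡ 7 (mod 8), (2/1319) = +1, so (2/1319)^2 = +1.
Reciprocity: 7 ≡ 3 and 1319 ≡ 3 (mod 4), so (7/1319) = −(1319/7).
Reduce top mod 7: now compute (3/7).
Reciprocity: 3 ≡ 3 and 7 ≡ 3 (mod 4), so (3/7) = −(7/3).
Reduce top mod 3: now compute (1/3).
Reached (1/3) = 1. Collecting the sign flips along the way, the symbol is +1.

1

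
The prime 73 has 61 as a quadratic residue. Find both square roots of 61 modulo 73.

34, 39

73 ≡ 1 (mod 4), so we find a root by search.
Trying successive values, 34² = 1156 ≡ 61 (mod 73). The other root is 73 − 34 = 39.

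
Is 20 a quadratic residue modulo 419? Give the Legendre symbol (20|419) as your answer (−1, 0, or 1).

Pull out 2^2: since 419 ≡ 3 (mod 8), (2/419) = -1, so (2/419)^2 = +1.
Reciprocity: 5 ≡ 1 and 419 ≡ 3 (mod 4), so (5/419) = +(419/5).
Reduce top mod 5: now compute (4/5).
Pull out 2^2: since 5 ≡ 5 (mod 8), (2/5) = -1, so (2/5)^2 = +1.
Reached (1/5) = 1. Collecting the sign flips along the way, the symbol is +1.

1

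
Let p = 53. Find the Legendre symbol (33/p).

-1

Euler's criterion: (33/53) ≡ 33^26 (mod 53).
33^2 ≡ 29 (mod 53)
33^4 ≡ 46 (mod 53)
33^8 ≡ 49 (mod 53)
33^16 ≡ 16 (mod 53)
33^26 = 33^(16+8+2) ≡ 52 (mod 53).
Result is 52 ≡ −1, so (33/53) = −1.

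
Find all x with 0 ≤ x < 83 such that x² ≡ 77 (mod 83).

Since 83 ≡ 3 (mod 4), a square root of 77 is 77^((83+1)/4) = 77^21 mod 83.
Repeated squaring: 77^2≡36, 77^4≡51, 77^8≡28, 77^16≡37 (mod 83).
77^21 = 77^(16+4+1) ≡ 49 (mod 83).
Check: 49² = 2401 ≡ 77 (mod 83). The two roots are 34 and 49.

34, 49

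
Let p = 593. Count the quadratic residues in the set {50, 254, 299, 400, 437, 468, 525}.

(50/593) = +1 → QR.
(254/593) = -1 → non-residue.
(299/593) = -1 → non-residue.
(400/593) = +1 → QR.
(437/593) = +1 → QR.
(468/593) = -1 → non-residue.
(525/593) = +1 → QR.
Total quadratic residues among the 7: 4.

4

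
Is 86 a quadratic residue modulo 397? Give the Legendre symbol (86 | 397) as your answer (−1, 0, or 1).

Euler's criterion: (86/397) ≡ 86^198 (mod 397).
86^2 ≡ 250 (mod 397)
86^4 ≡ 171 (mod 397)
86^8 ≡ 260 (mod 397)
86^16 ≡ 110 (mod 397)
86^32 ≡ 190 (mod 397)
86^64 ≡ 370 (mod 397)
86^128 ≡ 332 (mod 397)
86^198 = 86^(128+64+4+2) ≡ 396 (mod 397).
Result is 396 ≡ −1, so (86/397) = −1.

-1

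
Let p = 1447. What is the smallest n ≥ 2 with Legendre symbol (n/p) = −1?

(2/1447) = +1, so 2 is a residue.
(3/1447) = −1, so 3 is the smallest positive non-residue mod 1447.

3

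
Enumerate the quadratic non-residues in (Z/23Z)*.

Square k = 1,…,11 (k and 23−k give the same square):
1²=1, 2²=4, 3²=9, 4²=16, 5²≡2, 6²≡13, 7²≡3, 8²≡18, 9²≡12, 10²≡8, 11²≡6 (mod 23).
The residues are {1, 2, 3, 4, 6, 8, 9, 12, 13, 16, 18}; the non-residues are the remaining 11 nonzero classes.

5 7 10 11 14 15 17 19 20 21 22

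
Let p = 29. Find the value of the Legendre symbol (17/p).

Reciprocity: 17 ≡ 1 and 29 ≡ 1 (mod 4), so (17/29) = +(29/17).
Reduce top mod 17: now compute (12/17).
Pull out 2^2: since 17 ≡ 1 (mod 8), (2/17) = +1, so (2/17)^2 = +1.
Reciprocity: 3 ≡ 3 and 17 ≡ 1 (mod 4), so (3/17) = +(17/3).
Reduce top mod 3: now compute (2/3).
Pull out 2: since 3 ≡ 3 (mod 8), (2/3) = -1.
Reached (1/3) = 1. Collecting the sign flips along the way, the symbol is -1.

-1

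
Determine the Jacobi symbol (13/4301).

-1

Reciprocity: 13 ≡ 1 and 4301 ≡ 1 (mod 4), so (13/4301) = +(4301/13).
Reduce top mod 13: now compute (11/13).
Reciprocity: 11 ≡ 3 and 13 ≡ 1 (mod 4), so (11/13) = +(13/11).
Reduce top mod 11: now compute (2/11).
Pull out 2: since 11 ≡ 3 (mod 8), (2/11) = -1.
Reached (1/11) = 1. Collecting the sign flips along the way, the symbol is -1.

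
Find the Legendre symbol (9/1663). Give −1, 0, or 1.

1

Reciprocity: 9 ≡ 1 and 1663 ≡ 3 (mod 4), so (9/1663) = +(1663/9).
Reduce top mod 9: now compute (7/9).
Reciprocity: 7 ≡ 3 and 9 ≡ 1 (mod 4), so (7/9) = +(9/7).
Reduce top mod 7: now compute (2/7).
Pull out 2: since 7 ≡ 7 (mod 8), (2/7) = +1.
Reached (1/7) = 1. Collecting the sign flips along the way, the symbol is +1.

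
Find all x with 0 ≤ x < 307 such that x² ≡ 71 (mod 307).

104, 203

Since 307 ≡ 3 (mod 4), a square root of 71 is 71^((307+1)/4) = 71^77 mod 307.
Repeated squaring: 71^2≡129, 71^4≡63, 71^8≡285, 71^16≡177, 71^32≡15, 71^64≡225 (mod 307).
71^77 = 71^(64+8+4+1) ≡ 104 (mod 307).
Check: 104² = 10816 ≡ 71 (mod 307). The two roots are 104 and 203.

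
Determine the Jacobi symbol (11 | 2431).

0

Reciprocity: 11 ≡ 3 and 2431 ≡ 3 (mod 4), so (11/2431) = −(2431/11).
Reduce top mod 11: now compute (0/11).
Top reduces to 0: gcd > 1, so the symbol is 0.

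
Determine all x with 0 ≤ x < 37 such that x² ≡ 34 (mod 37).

37 ≡ 1 (mod 4), so we find a root by search.
Trying successive values, 16² = 256 ≡ 34 (mod 37). The other root is 37 − 16 = 21.

16, 21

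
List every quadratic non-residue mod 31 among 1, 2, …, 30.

Square k = 1,…,15 (k and 31−k give the same square):
1²=1, 2²=4, 3²=9, 4²=16, 5²=25, 6²≡5, 7²≡18, 8²≡2, 9²≡19, 10²≡7, 11²≡28, 12²≡20, 13²≡14, 14²≡10, 15²≡8 (mod 31).
The residues are {1, 2, 4, 5, 7, 8, 9, 10, 14, 16, 18, 19, 20, 25, 28}; the non-residues are the remaining 15 nonzero classes.

3 6 11 12 13 15 17 21 22 23 24 26 27 29 30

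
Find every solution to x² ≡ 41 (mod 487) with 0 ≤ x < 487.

Since 487 ≡ 3 (mod 4), a square root of 41 is 41^((487+1)/4) = 41^122 mod 487.
Repeated squaring: 41^2≡220, 41^4≡187, 41^8≡392, 41^16≡259, 41^32≡362, 41^64≡41 (mod 487).
41^122 = 41^(64+32+16+8+2) ≡ 362 (mod 487).
Check: 362² = 131044 ≡ 41 (mod 487). The two roots are 125 and 362.

125, 362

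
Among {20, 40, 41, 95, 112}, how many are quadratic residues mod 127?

(20/127) = -1 → non-residue.
(40/127) = -1 → non-residue.
(41/127) = +1 → QR.
(95/127) = -1 → non-residue.
(112/127) = -1 → non-residue.
Total quadratic residues among the 5: 1.

1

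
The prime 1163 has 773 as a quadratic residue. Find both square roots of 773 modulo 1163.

44, 1119

Since 1163 ≡ 3 (mod 4), a square root of 773 is 773^((1163+1)/4) = 773^291 mod 1163.
Repeated squaring: 773^2≡910, 773^4≡44, 773^8≡773, 773^16≡910, 773^32≡44, 773^64≡773, 773^128≡910, 773^256≡44 (mod 1163).
773^291 = 773^(256+32+2+1) ≡ 44 (mod 1163).
Check: 44² = 1936 ≡ 773 (mod 1163). The two roots are 44 and 1119.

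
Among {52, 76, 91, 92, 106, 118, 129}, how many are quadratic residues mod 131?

3

(52/131) = +1 → QR.
(76/131) = -1 → non-residue.
(91/131) = +1 → QR.
(92/131) = -1 → non-residue.
(106/131) = -1 → non-residue.
(118/131) = -1 → non-residue.
(129/131) = +1 → QR.
Total quadratic residues among the 7: 3.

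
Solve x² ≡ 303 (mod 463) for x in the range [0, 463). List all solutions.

Since 463 ≡ 3 (mod 4), a square root of 303 is 303^((463+1)/4) = 303^116 mod 463.
Repeated squaring: 303^2≡135, 303^4≡168, 303^8≡444, 303^16≡361, 303^32≡218, 303^64≡298 (mod 463).
303^116 = 303^(64+32+16+4) ≡ 206 (mod 463).
Check: 206² = 42436 ≡ 303 (mod 463). The two roots are 206 and 257.

206, 257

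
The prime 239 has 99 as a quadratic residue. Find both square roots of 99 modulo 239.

Since 239 ≡ 3 (mod 4), a square root of 99 is 99^((239+1)/4) = 99^60 mod 239.
Repeated squaring: 99^2≡2, 99^4≡4, 99^8≡16, 99^16≡17, 99^32≡50 (mod 239).
99^60 = 99^(32+16+8+4) ≡ 147 (mod 239).
Check: 147² = 21609 ≡ 99 (mod 239). The two roots are 92 and 147.

92, 147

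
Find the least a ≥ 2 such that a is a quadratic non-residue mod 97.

(2/97) = +1, so 2 is a residue.
(3/97) = +1, so 3 is a residue.
(4/97) = +1, so 4 is a residue.
(5/97) = −1, so 5 is the smallest positive non-residue mod 97.

5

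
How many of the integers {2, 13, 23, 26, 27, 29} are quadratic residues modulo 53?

(2/53) = -1 → non-residue.
(13/53) = +1 → QR.
(23/53) = -1 → non-residue.
(26/53) = -1 → non-residue.
(27/53) = -1 → non-residue.
(29/53) = +1 → QR.
Total quadratic residues among the 6: 2.

2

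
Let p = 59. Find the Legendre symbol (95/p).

1

First reduce: 95 ≡ 36 (mod 59).
Pull out 2^2: since 59 ≡ 3 (mod 8), (2/59) = -1, so (2/59)^2 = +1.
Reciprocity: 9 ≡ 1 and 59 ≡ 3 (mod 4), so (9/59) = +(59/9).
Reduce top mod 9: now compute (5/9).
Reciprocity: 5 ≡ 1 and 9 ≡ 1 (mod 4), so (5/9) = +(9/5).
Reduce top mod 5: now compute (4/5).
Pull out 2^2: since 5 ≡ 5 (mod 8), (2/5) = -1, so (2/5)^2 = +1.
Reached (1/5) = 1. Collecting the sign flips along the way, the symbol is +1.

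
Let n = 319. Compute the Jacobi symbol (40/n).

Pull out 2^3: since 319 ≡ 7 (mod 8), (2/319) = +1, so (2/319)^3 = +1.
Reciprocity: 5 ≡ 1 and 319 ≡ 3 (mod 4), so (5/319) = +(319/5).
Reduce top mod 5: now compute (4/5).
Pull out 2^2: since 5 ≡ 5 (mod 8), (2/5) = -1, so (2/5)^2 = +1.
Reached (1/5) = 1. Collecting the sign flips along the way, the symbol is +1.

1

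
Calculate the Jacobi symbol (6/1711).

-1

Pull out 2: since 1711 ≡ 7 (mod 8), (2/1711) = +1.
Reciprocity: 3 ≡ 3 and 1711 ≡ 3 (mod 4), so (3/1711) = −(1711/3).
Reduce top mod 3: now compute (1/3).
Reached (1/3) = 1. Collecting the sign flips along the way, the symbol is -1.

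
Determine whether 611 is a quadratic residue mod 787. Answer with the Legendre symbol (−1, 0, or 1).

-1

Euler's criterion: (611/787) ≡ 611^393 (mod 787).
611^2 ≡ 283 (mod 787)
611^4 ≡ 602 (mod 787)
611^8 ≡ 384 (mod 787)
611^16 ≡ 287 (mod 787)
611^32 ≡ 521 (mod 787)
611^64 ≡ 713 (mod 787)
611^128 ≡ 754 (mod 787)
611^256 ≡ 302 (mod 787)
611^393 = 611^(256+128+8+1) ≡ 786 (mod 787).
Result is 786 ≡ −1, so (611/787) = −1.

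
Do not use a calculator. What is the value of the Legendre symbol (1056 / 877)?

Euler's criterion: (1056/877) ≡ 179^438 (mod 877).
179^2 ≡ 469 (mod 877)
179^4 ≡ 711 (mod 877)
179^8 ≡ 369 (mod 877)
179^16 ≡ 226 (mod 877)
179^32 ≡ 210 (mod 877)
179^64 ≡ 250 (mod 877)
179^128 ≡ 233 (mod 877)
179^256 ≡ 792 (mod 877)
179^438 = 179^(256+128+32+16+4+2) ≡ 1 (mod 877).
Result is 1, so (1056/877) = 1.

1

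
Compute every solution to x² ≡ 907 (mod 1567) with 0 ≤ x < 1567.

Since 1567 ≡ 3 (mod 4), a square root of 907 is 907^((1567+1)/4) = 907^392 mod 1567.
Repeated squaring: 907^2≡1541, 907^4≡676, 907^8≡979, 907^16≡1004, 907^32≡435, 907^64≡1185, 907^128≡193, 907^256≡1208 (mod 1567).
907^392 = 907^(256+128+8) ≡ 323 (mod 1567).
Check: 323² = 104329 ≡ 907 (mod 1567). The two roots are 323 and 1244.

323, 1244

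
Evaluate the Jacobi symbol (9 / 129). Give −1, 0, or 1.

0

Reciprocity: 9 ≡ 1 and 129 ≡ 1 (mod 4), so (9/129) = +(129/9).
Reduce top mod 9: now compute (3/9).
Reciprocity: 3 ≡ 3 and 9 ≡ 1 (mod 4), so (3/9) = +(9/3).
Reduce top mod 3: now compute (0/3).
Top reduces to 0: gcd > 1, so the symbol is 0.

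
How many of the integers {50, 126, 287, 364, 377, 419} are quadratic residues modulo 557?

(50/557) = -1 → non-residue.
(126/557) = -1 → non-residue.
(287/557) = -1 → non-residue.
(364/557) = -1 → non-residue.
(377/557) = -1 → non-residue.
(419/557) = -1 → non-residue.
Total quadratic residues among the 6: 0.

0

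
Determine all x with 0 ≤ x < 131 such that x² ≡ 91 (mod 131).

Since 131 ≡ 3 (mod 4), a square root of 91 is 91^((131+1)/4) = 91^33 mod 131.
Repeated squaring: 91^2≡28, 91^4≡129, 91^8≡4, 91^16≡16, 91^32≡125 (mod 131).
91^33 = 91^(32+1) ≡ 109 (mod 131).
Check: 109² = 11881 ≡ 91 (mod 131). The two roots are 22 and 109.

22, 109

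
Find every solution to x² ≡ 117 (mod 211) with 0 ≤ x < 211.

31, 180

Since 211 ≡ 3 (mod 4), a square root of 117 is 117^((211+1)/4) = 117^53 mod 211.
Repeated squaring: 117^2≡185, 117^4≡43, 117^8≡161, 117^16≡179, 117^32≡180 (mod 211).
117^53 = 117^(32+16+4+1) ≡ 180 (mod 211).
Check: 180² = 32400 ≡ 117 (mod 211). The two roots are 31 and 180.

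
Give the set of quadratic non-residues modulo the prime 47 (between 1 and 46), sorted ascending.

Square k = 1,…,23 (k and 47−k give the same square):
1²=1, 2²=4, 3²=9, 4²=16, 5²=25, 6²=36, 7²≡2, 8²≡17, 9²≡34, 10²≡6, 11²≡27, 12²≡3, 13²≡28, 14²≡8, 15²≡37, 16²≡21, 17²≡7, 18²≡42, 19²≡32, 20²≡24, 21²≡18, 22²≡14, 23²≡12 (mod 47).
The residues are {1, 2, 3, 4, 6, 7, 8, 9, 12, 14, 16, 17, 18, 21, 24, 25, 27, 28, 32, 34, 36, 37, 42}; the non-residues are the remaining 23 nonzero classes.

5,10,11,13,15,19,20,22,23,26,29,30,31,33,35,38,39,40,41,43,44,45,46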